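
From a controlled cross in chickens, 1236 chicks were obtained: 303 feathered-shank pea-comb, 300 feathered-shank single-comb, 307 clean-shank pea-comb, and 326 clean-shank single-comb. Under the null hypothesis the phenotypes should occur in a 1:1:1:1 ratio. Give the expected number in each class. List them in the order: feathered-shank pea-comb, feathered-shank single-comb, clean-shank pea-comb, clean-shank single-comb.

309, 309, 309, 309

Total ratio parts = 4. Expected numbers out of 1236:
  feathered-shank pea-comb: 1236 × 1/4 = 309
  feathered-shank single-comb: 1236 × 1/4 = 309
  clean-shank pea-comb: 1236 × 1/4 = 309
  clean-shank single-comb: 1236 × 1/4 = 309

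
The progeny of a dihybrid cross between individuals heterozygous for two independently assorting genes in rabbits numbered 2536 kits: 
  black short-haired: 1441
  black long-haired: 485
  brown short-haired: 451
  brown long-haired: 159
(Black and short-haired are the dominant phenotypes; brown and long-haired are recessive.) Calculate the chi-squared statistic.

1.601

A dihybrid F₂ with independent assortment and complete dominance at both loci gives a 9:3:3:1 phenotypic ratio.
Total ratio parts = 16. Expected numbers out of 2536:
  black short-haired: 2536 × 9/16 = 1426.5
  black long-haired: 2536 × 3/16 = 475.5
  brown short-haired: 2536 × 3/16 = 475.5
  brown long-haired: 2536 × 1/16 = 158.5
χ² = Σ (O − E)² / E
  black short-haired: (1441 − 1426.5)² / 1426.5 = 0.1474
  black long-haired: (485 − 475.5)² / 475.5 = 0.1898
  brown short-haired: (451 − 475.5)² / 475.5 = 1.2624
  brown long-haired: (159 − 158.5)² / 158.5 = 0.0016
χ² = 0.1474 + 0.1898 + 1.2624 + 0.0016 = 1.6012 ≈ 1.601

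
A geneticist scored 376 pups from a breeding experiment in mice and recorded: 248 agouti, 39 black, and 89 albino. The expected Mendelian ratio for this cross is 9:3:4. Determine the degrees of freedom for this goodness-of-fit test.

A goodness-of-fit test with 3 phenotype classes has df = 3 − 1 = 2.

2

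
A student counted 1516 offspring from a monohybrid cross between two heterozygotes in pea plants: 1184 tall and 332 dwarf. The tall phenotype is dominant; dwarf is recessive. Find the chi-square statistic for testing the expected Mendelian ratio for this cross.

For a monohybrid cross between heterozygotes with complete dominance, the expected phenotypic ratio is 3:1.
Total ratio parts = 4. Expected numbers out of 1516:
  tall: 1516 × 3/4 = 1137
  dwarf: 1516 × 1/4 = 379
χ² = Σ (O − E)² / E
  tall: (1184 − 1137)² / 1137 = 1.9428
  dwarf: (332 − 379)² / 379 = 5.8285
χ² = 1.9428 + 5.8285 = 7.7713 ≈ 7.771

7.771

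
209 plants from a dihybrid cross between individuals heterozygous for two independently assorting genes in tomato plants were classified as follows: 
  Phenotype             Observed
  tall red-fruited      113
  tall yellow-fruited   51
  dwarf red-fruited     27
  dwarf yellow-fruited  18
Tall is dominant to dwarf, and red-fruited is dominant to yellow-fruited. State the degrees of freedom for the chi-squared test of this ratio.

A dihybrid F₂ with independent assortment and complete dominance at both loci gives a 9:3:3:1 phenotypic ratio.
A goodness-of-fit test with 4 phenotype classes has df = 4 − 1 = 3.

3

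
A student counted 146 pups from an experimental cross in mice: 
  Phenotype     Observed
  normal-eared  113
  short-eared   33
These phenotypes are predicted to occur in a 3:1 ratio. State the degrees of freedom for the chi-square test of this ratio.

1

A goodness-of-fit test with 2 phenotype classes has df = 2 − 1 = 1.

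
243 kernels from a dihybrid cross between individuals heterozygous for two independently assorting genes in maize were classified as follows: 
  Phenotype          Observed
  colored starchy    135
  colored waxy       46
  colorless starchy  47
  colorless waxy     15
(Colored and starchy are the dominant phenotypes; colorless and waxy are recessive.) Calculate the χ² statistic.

A dihybrid F₂ with independent assortment and complete dominance at both loci gives a 9:3:3:1 phenotypic ratio.
Expected counts for N = 243 under a 9:3:3:1 ratio (total parts = 16):
  colored starchy: 243 × 9/16 = 136.6875
  colored waxy: 243 × 3/16 = 45.5625
  colorless starchy: 243 × 3/16 = 45.5625
  colorless waxy: 243 × 1/16 = 15.1875
χ² = Σ (O − E)² / E
  colored starchy: (135 − 136.6875)² / 136.6875 = 0.0208
  colored waxy: (46 − 45.5625)² / 45.5625 = 0.0042
  colorless starchy: (47 − 45.5625)² / 45.5625 = 0.0454
  colorless waxy: (15 − 15.1875)² / 15.1875 = 0.0023
χ² = 0.0208 + 0.0042 + 0.0454 + 0.0023 = 0.0727 ≈ 0.073

0.073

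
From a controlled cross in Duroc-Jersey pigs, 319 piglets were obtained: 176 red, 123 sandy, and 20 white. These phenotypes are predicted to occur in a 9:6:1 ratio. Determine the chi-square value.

Expected counts for N = 319 under a 9:6:1 ratio (total parts = 16):
  red: 319 × 9/16 = 179.4375
  sandy: 319 × 6/16 = 119.625
  white: 319 × 1/16 = 19.9375
χ² = Σ (O − E)² / E
  red: (176 − 179.4375)² / 179.4375 = 0.0659
  sandy: (123 − 119.625)² / 119.625 = 0.0952
  white: (20 − 19.9375)² / 19.9375 = 0.0002
χ² = 0.0659 + 0.0952 + 0.0002 = 0.1613 ≈ 0.161

0.161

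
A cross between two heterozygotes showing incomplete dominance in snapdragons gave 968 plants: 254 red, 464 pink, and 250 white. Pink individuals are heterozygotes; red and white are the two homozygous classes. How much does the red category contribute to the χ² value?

With incomplete dominance, a heterozygote × heterozygote cross gives a 1:2:1 phenotypic ratio.
Expected counts for N = 968 under a 1:2:1 ratio (total parts = 4):
  red: 968 × 1/4 = 242
  pink: 968 × 2/4 = 484
  white: 968 × 1/4 = 242
Contribution of red: (254 − 242)² / 242 = 0.5950

0.595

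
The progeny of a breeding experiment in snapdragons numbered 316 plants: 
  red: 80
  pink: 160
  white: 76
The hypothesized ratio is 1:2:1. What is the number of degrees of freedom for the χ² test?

2

A goodness-of-fit test with 3 phenotype classes has df = 3 − 1 = 2.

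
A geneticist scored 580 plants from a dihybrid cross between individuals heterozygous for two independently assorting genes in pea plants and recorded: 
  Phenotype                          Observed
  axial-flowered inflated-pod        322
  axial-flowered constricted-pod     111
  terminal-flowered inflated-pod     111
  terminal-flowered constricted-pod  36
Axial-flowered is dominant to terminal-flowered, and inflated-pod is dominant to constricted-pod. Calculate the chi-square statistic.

0.150

A dihybrid F₂ with independent assortment and complete dominance at both loci gives a 9:3:3:1 phenotypic ratio.
Total ratio parts = 16. Expected numbers out of 580:
  axial-flowered inflated-pod: 580 × 9/16 = 326.25
  axial-flowered constricted-pod: 580 × 3/16 = 108.75
  terminal-flowered inflated-pod: 580 × 3/16 = 108.75
  terminal-flowered constricted-pod: 580 × 1/16 = 36.25
χ² = Σ (O − E)² / E
  axial-flowered inflated-pod: (322 − 326.25)² / 326.25 = 0.0554
  axial-flowered constricted-pod: (111 − 108.75)² / 108.75 = 0.0466
  terminal-flowered inflated-pod: (111 − 108.75)² / 108.75 = 0.0466
  terminal-flowered constricted-pod: (36 − 36.25)² / 36.25 = 0.0017
χ² = 0.0554 + 0.0466 + 0.0466 + 0.0017 = 0.1503 ≈ 0.150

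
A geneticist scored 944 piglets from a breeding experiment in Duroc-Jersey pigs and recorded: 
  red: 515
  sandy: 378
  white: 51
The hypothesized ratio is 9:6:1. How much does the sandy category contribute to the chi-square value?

1.627

Expected counts for N = 944 under a 9:6:1 ratio (total parts = 16):
  red: 944 × 9/16 = 531
  sandy: 944 × 6/16 = 354
  white: 944 × 1/16 = 59
Contribution of sandy: (378 − 354)² / 354 = 1.6271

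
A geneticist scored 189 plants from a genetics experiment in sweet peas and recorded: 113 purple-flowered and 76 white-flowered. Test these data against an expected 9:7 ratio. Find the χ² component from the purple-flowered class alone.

The 9:7 ratio has 16 parts, so with N = 189 the expected counts are:
  purple-flowered: 189 × 9/16 = 106.3125
  white-flowered: 189 × 7/16 = 82.6875
Contribution of purple-flowered: (113 − 106.3125)² / 106.3125 = 0.4207

0.421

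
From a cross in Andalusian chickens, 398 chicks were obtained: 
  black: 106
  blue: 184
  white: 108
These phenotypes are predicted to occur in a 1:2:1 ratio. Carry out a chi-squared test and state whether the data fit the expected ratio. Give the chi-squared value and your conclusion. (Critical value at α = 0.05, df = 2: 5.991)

Total ratio parts = 4. Expected numbers out of 398:
  black: 398 × 1/4 = 99.5
  blue: 398 × 2/4 = 199
  white: 398 × 1/4 = 99.5
χ² = Σ (O − E)² / E
  black: (106 − 99.5)² / 99.5 = 0.4246
  blue: (184 − 199)² / 199 = 1.1307
  white: (108 − 99.5)² / 99.5 = 0.7261
χ² = 0.4246 + 1.1307 + 0.7261 = 2.2814 ≈ 2.281
Degrees of freedom = 3 − 1 = 2; critical value at α = 0.05 is 5.991.
Since 2.281 < 5.991, we fail to reject the null hypothesis — the data are consistent with the 1:2:1 ratio.

2.281; consistent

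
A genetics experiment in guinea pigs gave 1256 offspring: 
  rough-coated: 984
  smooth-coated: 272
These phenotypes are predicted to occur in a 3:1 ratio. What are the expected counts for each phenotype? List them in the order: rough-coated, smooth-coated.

Total ratio parts = 4. Expected numbers out of 1256:
  rough-coated: 1256 × 3/4 = 942
  smooth-coated: 1256 × 1/4 = 314

942, 314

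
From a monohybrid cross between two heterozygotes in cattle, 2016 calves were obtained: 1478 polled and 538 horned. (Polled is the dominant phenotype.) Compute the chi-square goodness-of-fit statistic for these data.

For a monohybrid cross between heterozygotes with complete dominance, the expected phenotypic ratio is 3:1.
Under the 3:1 hypothesis (Σ ratio = 4, N = 2016):
  polled: 2016 × 3/4 = 1512
  horned: 2016 × 1/4 = 504
χ² = Σ (O − E)² / E
  polled: (1478 − 1512)² / 1512 = 0.7646
  horned: (538 − 504)² / 504 = 2.2937
χ² = 0.7646 + 2.2937 = 3.0583 ≈ 3.058

3.058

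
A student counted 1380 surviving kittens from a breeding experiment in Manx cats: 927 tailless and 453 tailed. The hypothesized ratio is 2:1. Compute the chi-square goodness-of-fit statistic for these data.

The 2:1 ratio has 3 parts, so with N = 1380 the expected counts are:
  tailless: 1380 × 2/3 = 920
  tailed: 1380 × 1/3 = 460
χ² = Σ (O − E)² / E
  tailless: (927 − 920)² / 920 = 0.0533
  tailed: (453 − 460)² / 460 = 0.1065
χ² = 0.0533 + 0.1065 = 0.1598 ≈ 0.160

0.160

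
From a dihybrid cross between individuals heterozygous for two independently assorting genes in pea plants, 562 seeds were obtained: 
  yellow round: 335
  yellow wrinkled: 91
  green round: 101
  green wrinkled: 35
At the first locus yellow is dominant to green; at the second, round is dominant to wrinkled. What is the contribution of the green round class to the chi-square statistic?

0.182

A dihybrid F₂ with independent assortment and complete dominance at both loci gives a 9:3:3:1 phenotypic ratio.
Under the 9:3:3:1 hypothesis (Σ ratio = 16, N = 562):
  yellow round: 562 × 9/16 = 316.125
  yellow wrinkled: 562 × 3/16 = 105.375
  green round: 562 × 3/16 = 105.375
  green wrinkled: 562 × 1/16 = 35.125
Contribution of green round: (101 − 105.375)² / 105.375 = 0.1816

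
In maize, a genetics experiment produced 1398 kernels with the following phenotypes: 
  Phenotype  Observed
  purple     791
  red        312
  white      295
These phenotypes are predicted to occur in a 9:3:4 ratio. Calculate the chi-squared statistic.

Total ratio parts = 16. Expected numbers out of 1398:
  purple: 1398 × 9/16 = 786.375
  red: 1398 × 3/16 = 262.125
  white: 1398 × 4/16 = 349.5
χ² = Σ (O − E)² / E
  purple: (791 − 786.375)² / 786.375 = 0.0272
  red: (312 − 262.125)² / 262.125 = 9.4898
  white: (295 − 349.5)² / 349.5 = 8.4986
χ² = 0.0272 + 9.4898 + 8.4986 = 18.0156 ≈ 18.016

18.016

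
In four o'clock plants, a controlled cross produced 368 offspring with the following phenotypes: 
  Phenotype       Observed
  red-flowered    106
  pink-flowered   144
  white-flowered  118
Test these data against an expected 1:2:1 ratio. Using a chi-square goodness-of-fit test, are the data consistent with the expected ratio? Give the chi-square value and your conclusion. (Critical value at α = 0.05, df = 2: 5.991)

Expected counts for N = 368 under a 1:2:1 ratio (total parts = 4):
  red-flowered: 368 × 1/4 = 92
  pink-flowered: 368 × 2/4 = 184
  white-flowered: 368 × 1/4 = 92
χ² = Σ (O − E)² / E
  red-flowered: (106 − 92)² / 92 = 2.1304
  pink-flowered: (144 − 184)² / 184 = 8.6957
  white-flowered: (118 − 92)² / 92 = 7.3478
χ² = 2.1304 + 8.6957 + 7.3478 = 18.1739 ≈ 18.174
Degrees of freedom = 3 − 1 = 2; critical value at α = 0.05 is 5.991.
Since 18.174 > 5.991, we reject the null hypothesis — the data do not fit the 1:2:1 ratio.

18.174; not consistent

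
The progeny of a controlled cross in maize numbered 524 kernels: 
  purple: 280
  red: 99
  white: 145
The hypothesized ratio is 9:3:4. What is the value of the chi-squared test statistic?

Expected counts for N = 524 under a 9:3:4 ratio (total parts = 16):
  purple: 524 × 9/16 = 294.75
  red: 524 × 3/16 = 98.25
  white: 524 × 4/16 = 131
χ² = Σ (O − E)² / E
  purple: (280 − 294.75)² / 294.75 = 0.7381
  red: (99 − 98.25)² / 98.25 = 0.0057
  white: (145 − 131)² / 131 = 1.4962
χ² = 0.7381 + 0.0057 + 1.4962 = 2.240

2.240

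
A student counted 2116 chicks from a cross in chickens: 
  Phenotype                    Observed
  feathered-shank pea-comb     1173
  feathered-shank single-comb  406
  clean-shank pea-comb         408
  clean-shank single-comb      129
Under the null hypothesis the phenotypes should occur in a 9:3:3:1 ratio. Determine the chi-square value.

0.865

Under the 9:3:3:1 hypothesis (Σ ratio = 16, N = 2116):
  feathered-shank pea-comb: 2116 × 9/16 = 1190.25
  feathered-shank single-comb: 2116 × 3/16 = 396.75
  clean-shank pea-comb: 2116 × 3/16 = 396.75
  clean-shank single-comb: 2116 × 1/16 = 132.25
χ² = Σ (O − E)² / E
  feathered-shank pea-comb: (1173 − 1190.25)² / 1190.25 = 0.2500
  feathered-shank single-comb: (406 − 396.75)² / 396.75 = 0.2157
  clean-shank pea-comb: (408 − 396.75)² / 396.75 = 0.3190
  clean-shank single-comb: (129 − 132.25)² / 132.25 = 0.0799
χ² = 0.2500 + 0.2157 + 0.3190 + 0.0799 = 0.8646 ≈ 0.865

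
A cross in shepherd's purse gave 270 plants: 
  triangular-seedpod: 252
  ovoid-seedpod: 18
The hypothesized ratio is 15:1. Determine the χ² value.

0.080

Under the 15:1 hypothesis (Σ ratio = 16, N = 270):
  triangular-seedpod: 270 × 15/16 = 253.125
  ovoid-seedpod: 270 × 1/16 = 16.875
χ² = Σ (O − E)² / E
  triangular-seedpod: (252 − 253.125)² / 253.125 = 0.0050
  ovoid-seedpod: (18 − 16.875)² / 16.875 = 0.0750
χ² = 0.0050 + 0.0750 = 0.080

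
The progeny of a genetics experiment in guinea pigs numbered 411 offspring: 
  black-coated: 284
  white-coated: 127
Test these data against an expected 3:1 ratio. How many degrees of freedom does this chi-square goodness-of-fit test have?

A goodness-of-fit test with 2 phenotype classes has df = 2 − 1 = 1.

1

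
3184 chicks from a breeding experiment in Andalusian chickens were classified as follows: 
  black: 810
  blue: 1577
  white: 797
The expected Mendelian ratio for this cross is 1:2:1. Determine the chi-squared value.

Expected counts for N = 3184 under a 1:2:1 ratio (total parts = 4):
  black: 3184 × 1/4 = 796
  blue: 3184 × 2/4 = 1592
  white: 3184 × 1/4 = 796
χ² = Σ (O − E)² / E
  black: (810 − 796)² / 796 = 0.2462
  blue: (1577 − 1592)² / 1592 = 0.1413
  white: (797 − 796)² / 796 = 0.0013
χ² = 0.2462 + 0.1413 + 0.0013 = 0.3888 ≈ 0.389

0.389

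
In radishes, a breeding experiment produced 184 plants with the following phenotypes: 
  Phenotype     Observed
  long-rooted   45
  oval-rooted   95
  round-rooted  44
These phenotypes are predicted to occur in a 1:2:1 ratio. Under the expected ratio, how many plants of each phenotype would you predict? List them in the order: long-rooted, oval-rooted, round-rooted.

46, 92, 46

Under the 1:2:1 hypothesis (Σ ratio = 4, N = 184):
  long-rooted: 184 × 1/4 = 46
  oval-rooted: 184 × 2/4 = 92
  round-rooted: 184 × 1/4 = 46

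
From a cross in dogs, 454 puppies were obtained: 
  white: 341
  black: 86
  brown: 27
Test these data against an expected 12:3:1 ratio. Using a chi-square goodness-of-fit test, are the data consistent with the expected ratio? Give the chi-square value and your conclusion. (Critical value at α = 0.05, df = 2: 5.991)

0.076; consistent

Total ratio parts = 16. Expected numbers out of 454:
  white: 454 × 12/16 = 340.5
  black: 454 × 3/16 = 85.125
  brown: 454 × 1/16 = 28.375
χ² = Σ (O − E)² / E
  white: (341 − 340.5)² / 340.5 = 0.0007
  black: (86 − 85.125)² / 85.125 = 0.0090
  brown: (27 − 28.375)² / 28.375 = 0.0666
χ² = 0.0007 + 0.0090 + 0.0666 = 0.0763 ≈ 0.076
Degrees of freedom = 3 − 1 = 2; critical value at α = 0.05 is 5.991.
Since 0.076 < 5.991, we fail to reject the null hypothesis — the data are consistent with the 12:3:1 ratio.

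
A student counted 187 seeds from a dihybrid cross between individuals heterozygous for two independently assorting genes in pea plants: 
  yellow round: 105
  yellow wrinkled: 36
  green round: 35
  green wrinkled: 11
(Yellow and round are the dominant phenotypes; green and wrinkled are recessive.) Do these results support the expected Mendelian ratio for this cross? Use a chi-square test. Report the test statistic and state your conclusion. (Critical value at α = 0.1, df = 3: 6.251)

0.066; consistent

A dihybrid F₂ with independent assortment and complete dominance at both loci gives a 9:3:3:1 phenotypic ratio.
Expected counts for N = 187 under a 9:3:3:1 ratio (total parts = 16):
  yellow round: 187 × 9/16 = 105.1875
  yellow wrinkled: 187 × 3/16 = 35.0625
  green round: 187 × 3/16 = 35.0625
  green wrinkled: 187 × 1/16 = 11.6875
χ² = Σ (O − E)² / E
  yellow round: (105 − 105.1875)² / 105.1875 = 0.0003
  yellow wrinkled: (36 − 35.0625)² / 35.0625 = 0.0251
  green round: (35 − 35.0625)² / 35.0625 = 0.0001
  green wrinkled: (11 − 11.6875)² / 11.6875 = 0.0404
χ² = 0.0003 + 0.0251 + 0.0001 + 0.0404 = 0.0659 ≈ 0.066
Degrees of freedom = 4 − 1 = 3; critical value at α = 0.1 is 6.251.
Since 0.066 < 6.251, we fail to reject the null hypothesis — the data are consistent with the 9:3:3:1 ratio.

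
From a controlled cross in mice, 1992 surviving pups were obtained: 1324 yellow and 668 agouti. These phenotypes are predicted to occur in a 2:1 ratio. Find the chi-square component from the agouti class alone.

Under the 2:1 hypothesis (Σ ratio = 3, N = 1992):
  yellow: 1992 × 2/3 = 1328
  agouti: 1992 × 1/3 = 664
Contribution of agouti: (668 − 664)² / 664 = 0.0241

0.024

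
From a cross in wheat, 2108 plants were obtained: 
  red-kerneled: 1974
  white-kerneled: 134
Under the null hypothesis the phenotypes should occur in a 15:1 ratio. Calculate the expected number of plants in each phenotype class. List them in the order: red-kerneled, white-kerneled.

1976.25, 131.75

Expected counts for N = 2108 under a 15:1 ratio (total parts = 16):
  red-kerneled: 2108 × 15/16 = 1976.25
  white-kerneled: 2108 × 1/16 = 131.75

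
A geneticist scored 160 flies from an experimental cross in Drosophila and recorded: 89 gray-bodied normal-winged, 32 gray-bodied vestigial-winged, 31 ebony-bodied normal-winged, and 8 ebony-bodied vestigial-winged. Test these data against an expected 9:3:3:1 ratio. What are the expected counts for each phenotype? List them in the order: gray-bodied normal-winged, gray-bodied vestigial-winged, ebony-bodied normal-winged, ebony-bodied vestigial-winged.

90, 30, 30, 10

The 9:3:3:1 ratio has 16 parts, so with N = 160 the expected counts are:
  gray-bodied normal-winged: 160 × 9/16 = 90
  gray-bodied vestigial-winged: 160 × 3/16 = 30
  ebony-bodied normal-winged: 160 × 3/16 = 30
  ebony-bodied vestigial-winged: 160 × 1/16 = 10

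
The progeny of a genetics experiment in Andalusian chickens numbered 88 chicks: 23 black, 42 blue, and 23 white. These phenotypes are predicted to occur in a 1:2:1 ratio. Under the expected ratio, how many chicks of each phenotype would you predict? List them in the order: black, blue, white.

22, 44, 22

Total ratio parts = 4. Expected numbers out of 88:
  black: 88 × 1/4 = 22
  blue: 88 × 2/4 = 44
  white: 88 × 1/4 = 22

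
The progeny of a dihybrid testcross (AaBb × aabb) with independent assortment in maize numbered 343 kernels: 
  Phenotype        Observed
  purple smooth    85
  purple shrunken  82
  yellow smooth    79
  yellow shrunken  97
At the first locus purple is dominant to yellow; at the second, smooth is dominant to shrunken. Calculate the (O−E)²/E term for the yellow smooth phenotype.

0.531

A dihybrid testcross with independent assortment gives a 1:1:1:1 ratio.
Total ratio parts = 4. Expected numbers out of 343:
  purple smooth: 343 × 1/4 = 85.75
  purple shrunken: 343 × 1/4 = 85.75
  yellow smooth: 343 × 1/4 = 85.75
  yellow shrunken: 343 × 1/4 = 85.75
Contribution of yellow smooth: (79 − 85.75)² / 85.75 = 0.5313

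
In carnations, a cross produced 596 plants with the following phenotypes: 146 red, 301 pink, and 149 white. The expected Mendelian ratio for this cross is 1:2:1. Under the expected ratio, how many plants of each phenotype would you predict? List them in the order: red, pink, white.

149, 298, 149

The 1:2:1 ratio has 4 parts, so with N = 596 the expected counts are:
  red: 596 × 1/4 = 149
  pink: 596 × 2/4 = 298
  white: 596 × 1/4 = 149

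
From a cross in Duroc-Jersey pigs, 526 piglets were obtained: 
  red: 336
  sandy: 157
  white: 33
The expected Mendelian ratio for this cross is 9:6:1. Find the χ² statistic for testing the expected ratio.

13.655

Expected counts for N = 526 under a 9:6:1 ratio (total parts = 16):
  red: 526 × 9/16 = 295.875
  sandy: 526 × 6/16 = 197.25
  white: 526 × 1/16 = 32.875
χ² = Σ (O − E)² / E
  red: (336 − 295.875)² / 295.875 = 5.4415
  sandy: (157 − 197.25)² / 197.25 = 8.2132
  white: (33 − 32.875)² / 32.875 = 0.0005
χ² = 5.4415 + 8.2132 + 0.0005 = 13.6552 ≈ 13.655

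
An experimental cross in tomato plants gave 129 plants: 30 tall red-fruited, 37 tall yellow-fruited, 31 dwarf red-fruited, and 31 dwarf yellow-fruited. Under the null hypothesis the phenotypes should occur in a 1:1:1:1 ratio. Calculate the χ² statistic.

Under the 1:1:1:1 hypothesis (Σ ratio = 4, N = 129):
  tall red-fruited: 129 × 1/4 = 32.25
  tall yellow-fruited: 129 × 1/4 = 32.25
  dwarf red-fruited: 129 × 1/4 = 32.25
  dwarf yellow-fruited: 129 × 1/4 = 32.25
χ² = Σ (O − E)² / E
  tall red-fruited: (30 − 32.25)² / 32.25 = 0.1570
  tall yellow-fruited: (37 − 32.25)² / 32.25 = 0.6996
  dwarf red-fruited: (31 − 32.25)² / 32.25 = 0.0484
  dwarf yellow-fruited: (31 − 32.25)² / 32.25 = 0.0484
χ² = 0.1570 + 0.6996 + 0.0484 + 0.0484 = 0.9534 ≈ 0.953

0.953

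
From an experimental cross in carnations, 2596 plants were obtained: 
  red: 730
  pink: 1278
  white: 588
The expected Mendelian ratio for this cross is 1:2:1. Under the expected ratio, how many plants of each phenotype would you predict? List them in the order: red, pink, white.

649, 1298, 649

Under the 1:2:1 hypothesis (Σ ratio = 4, N = 2596):
  red: 2596 × 1/4 = 649
  pink: 2596 × 2/4 = 1298
  white: 2596 × 1/4 = 649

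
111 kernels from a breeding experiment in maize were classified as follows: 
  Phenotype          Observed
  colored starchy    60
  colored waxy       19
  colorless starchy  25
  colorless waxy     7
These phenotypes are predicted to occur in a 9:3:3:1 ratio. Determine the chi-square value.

1.096

Total ratio parts = 16. Expected numbers out of 111:
  colored starchy: 111 × 9/16 = 62.4375
  colored waxy: 111 × 3/16 = 20.8125
  colorless starchy: 111 × 3/16 = 20.8125
  colorless waxy: 111 × 1/16 = 6.9375
χ² = Σ (O − E)² / E
  colored starchy: (60 − 62.4375)² / 62.4375 = 0.0952
  colored waxy: (19 − 20.8125)² / 20.8125 = 0.1578
  colorless starchy: (25 − 20.8125)² / 20.8125 = 0.8425
  colorless waxy: (7 − 6.9375)² / 6.9375 = 0.0006
χ² = 0.0952 + 0.1578 + 0.8425 + 0.0006 = 1.0961 ≈ 1.096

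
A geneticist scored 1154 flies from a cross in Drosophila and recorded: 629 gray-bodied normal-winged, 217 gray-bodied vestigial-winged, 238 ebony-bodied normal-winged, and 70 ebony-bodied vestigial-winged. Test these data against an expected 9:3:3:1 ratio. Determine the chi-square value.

The 9:3:3:1 ratio has 16 parts, so with N = 1154 the expected counts are:
  gray-bodied normal-winged: 1154 × 9/16 = 649.125
  gray-bodied vestigial-winged: 1154 × 3/16 = 216.375
  ebony-bodied normal-winged: 1154 × 3/16 = 216.375
  ebony-bodied vestigial-winged: 1154 × 1/16 = 72.125
χ² = Σ (O − E)² / E
  gray-bodied normal-winged: (629 − 649.125)² / 649.125 = 0.6239
  gray-bodied vestigial-winged: (217 − 216.375)² / 216.375 = 0.0018
  ebony-bodied normal-winged: (238 − 216.375)² / 216.375 = 2.1613
  ebony-bodied vestigial-winged: (70 − 72.125)² / 72.125 = 0.0626
χ² = 0.6239 + 0.0018 + 2.1613 + 0.0626 = 2.8496 ≈ 2.850

2.850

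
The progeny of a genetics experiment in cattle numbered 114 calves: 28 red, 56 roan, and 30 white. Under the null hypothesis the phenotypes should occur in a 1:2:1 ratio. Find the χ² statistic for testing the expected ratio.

0.105

Under the 1:2:1 hypothesis (Σ ratio = 4, N = 114):
  red: 114 × 1/4 = 28.5
  roan: 114 × 2/4 = 57
  white: 114 × 1/4 = 28.5
χ² = Σ (O − E)² / E
  red: (28 − 28.5)² / 28.5 = 0.0088
  roan: (56 − 57)² / 57 = 0.0175
  white: (30 − 28.5)² / 28.5 = 0.0789
χ² = 0.0088 + 0.0175 + 0.0789 = 0.1052 ≈ 0.105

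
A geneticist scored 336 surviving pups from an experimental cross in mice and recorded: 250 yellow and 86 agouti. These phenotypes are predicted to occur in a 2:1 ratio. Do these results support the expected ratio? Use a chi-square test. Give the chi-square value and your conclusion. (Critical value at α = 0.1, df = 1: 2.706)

Expected counts for N = 336 under a 2:1 ratio (total parts = 3):
  yellow: 336 × 2/3 = 224
  agouti: 336 × 1/3 = 112
χ² = Σ (O − E)² / E
  yellow: (250 − 224)² / 224 = 3.0179
  agouti: (86 − 112)² / 112 = 6.0357
χ² = 3.0179 + 6.0357 = 9.0536 ≈ 9.054
Degrees of freedom = 2 − 1 = 1; critical value at α = 0.1 is 2.706.
Since 9.054 > 2.706, we reject the null hypothesis — the data do not fit the 2:1 ratio.

9.054; not consistent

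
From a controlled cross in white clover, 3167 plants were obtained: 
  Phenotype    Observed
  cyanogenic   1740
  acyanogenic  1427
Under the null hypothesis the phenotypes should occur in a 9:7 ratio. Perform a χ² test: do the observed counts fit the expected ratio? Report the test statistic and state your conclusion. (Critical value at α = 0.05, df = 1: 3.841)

Expected counts for N = 3167 under a 9:7 ratio (total parts = 16):
  cyanogenic: 3167 × 9/16 = 1781.4375
  acyanogenic: 3167 × 7/16 = 1385.5625
χ² = Σ (O − E)² / E
  cyanogenic: (1740 − 1781.4375)² / 1781.4375 = 0.9639
  acyanogenic: (1427 − 1385.5625)² / 1385.5625 = 1.2393
χ² = 0.9639 + 1.2393 = 2.2032 ≈ 2.203
Degrees of freedom = 2 − 1 = 1; critical value at α = 0.05 is 3.841.
Since 2.203 < 3.841, we fail to reject the null hypothesis — the data are consistent with the 9:7 ratio.

2.203; consistent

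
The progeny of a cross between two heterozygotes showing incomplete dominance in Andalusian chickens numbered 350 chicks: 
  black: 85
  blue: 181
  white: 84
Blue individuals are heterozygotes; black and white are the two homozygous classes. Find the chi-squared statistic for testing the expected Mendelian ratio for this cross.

With incomplete dominance, a heterozygote × heterozygote cross gives a 1:2:1 phenotypic ratio.
Under the 1:2:1 hypothesis (Σ ratio = 4, N = 350):
  black: 350 × 1/4 = 87.5
  blue: 350 × 2/4 = 175
  white: 350 × 1/4 = 87.5
χ² = Σ (O − E)² / E
  black: (85 − 87.5)² / 87.5 = 0.0714
  blue: (181 − 175)² / 175 = 0.2057
  white: (84 − 87.5)² / 87.5 = 0.1400
χ² = 0.0714 + 0.2057 + 0.1400 = 0.4171 ≈ 0.417

0.417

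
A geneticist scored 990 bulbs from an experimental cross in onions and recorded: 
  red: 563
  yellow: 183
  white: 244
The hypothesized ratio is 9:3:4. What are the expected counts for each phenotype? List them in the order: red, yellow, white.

556.875, 185.625, 247.5

Total ratio parts = 16. Expected numbers out of 990:
  red: 990 × 9/16 = 556.875
  yellow: 990 × 3/16 = 185.625
  white: 990 × 4/16 = 247.5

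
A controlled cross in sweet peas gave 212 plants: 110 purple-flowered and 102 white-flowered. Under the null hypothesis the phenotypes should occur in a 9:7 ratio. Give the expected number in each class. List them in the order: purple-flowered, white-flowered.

119.25, 92.75

The 9:7 ratio has 16 parts, so with N = 212 the expected counts are:
  purple-flowered: 212 × 9/16 = 119.25
  white-flowered: 212 × 7/16 = 92.75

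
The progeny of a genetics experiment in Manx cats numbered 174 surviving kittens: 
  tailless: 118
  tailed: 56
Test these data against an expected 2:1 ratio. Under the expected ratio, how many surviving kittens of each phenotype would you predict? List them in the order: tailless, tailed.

116, 58

Total ratio parts = 3. Expected numbers out of 174:
  tailless: 174 × 2/3 = 116
  tailed: 174 × 1/3 = 58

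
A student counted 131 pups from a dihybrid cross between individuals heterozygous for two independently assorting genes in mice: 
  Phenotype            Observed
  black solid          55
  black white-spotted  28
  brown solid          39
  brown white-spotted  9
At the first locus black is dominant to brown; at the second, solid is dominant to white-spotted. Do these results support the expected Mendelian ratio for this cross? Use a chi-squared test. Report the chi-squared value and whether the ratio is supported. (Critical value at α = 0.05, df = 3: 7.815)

A dihybrid F₂ with independent assortment and complete dominance at both loci gives a 9:3:3:1 phenotypic ratio.
Under the 9:3:3:1 hypothesis (Σ ratio = 16, N = 131):
  black solid: 131 × 9/16 = 73.6875
  black white-spotted: 131 × 3/16 = 24.5625
  brown solid: 131 × 3/16 = 24.5625
  brown white-spotted: 131 × 1/16 = 8.1875
χ² = Σ (O − E)² / E
  black solid: (55 − 73.6875)² / 73.6875 = 4.7392
  black white-spotted: (28 − 24.5625)² / 24.5625 = 0.4811
  brown solid: (39 − 24.5625)² / 24.5625 = 8.4862
  brown white-spotted: (9 − 8.1875)² / 8.1875 = 0.0806
χ² = 4.7392 + 0.4811 + 8.4862 + 0.0806 = 13.7871 ≈ 13.787
Degrees of freedom = 4 − 1 = 3; critical value at α = 0.05 is 7.815.
Since 13.787 > 7.815, we reject the null hypothesis — the data do not fit the 9:3:3:1 ratio.

13.787; not consistent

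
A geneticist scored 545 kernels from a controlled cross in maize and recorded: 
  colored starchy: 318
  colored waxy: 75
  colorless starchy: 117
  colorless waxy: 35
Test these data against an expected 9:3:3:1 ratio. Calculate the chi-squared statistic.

The 9:3:3:1 ratio has 16 parts, so with N = 545 the expected counts are:
  colored starchy: 545 × 9/16 = 306.5625
  colored waxy: 545 × 3/16 = 102.1875
  colorless starchy: 545 × 3/16 = 102.1875
  colorless waxy: 545 × 1/16 = 34.0625
χ² = Σ (O − E)² / E
  colored starchy: (318 − 306.5625)² / 306.5625 = 0.4267
  colored waxy: (75 − 102.1875)² / 102.1875 = 7.2334
  colorless starchy: (117 − 102.1875)² / 102.1875 = 2.1471
  colorless waxy: (35 − 34.0625)² / 34.0625 = 0.0258
χ² = 0.4267 + 7.2334 + 2.1471 + 0.0258 = 9.833

9.833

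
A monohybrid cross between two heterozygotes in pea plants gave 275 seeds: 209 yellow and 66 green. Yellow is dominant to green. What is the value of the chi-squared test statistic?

0.147

For a monohybrid cross between heterozygotes with complete dominance, the expected phenotypic ratio is 3:1.
Expected counts for N = 275 under a 3:1 ratio (total parts = 4):
  yellow: 275 × 3/4 = 206.25
  green: 275 × 1/4 = 68.75
χ² = Σ (O − E)² / E
  yellow: (209 − 206.25)² / 206.25 = 0.0367
  green: (66 − 68.75)² / 68.75 = 0.1100
χ² = 0.0367 + 0.1100 = 0.1467 ≈ 0.147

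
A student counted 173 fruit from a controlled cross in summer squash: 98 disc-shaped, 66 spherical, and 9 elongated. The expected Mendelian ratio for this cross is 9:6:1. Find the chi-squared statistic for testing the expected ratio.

0.328

Total ratio parts = 16. Expected numbers out of 173:
  disc-shaped: 173 × 9/16 = 97.3125
  spherical: 173 × 6/16 = 64.875
  elongated: 173 × 1/16 = 10.8125
χ² = Σ (O − E)² / E
  disc-shaped: (98 − 97.3125)² / 97.3125 = 0.0049
  spherical: (66 − 64.875)² / 64.875 = 0.0195
  elongated: (9 − 10.8125)² / 10.8125 = 0.3038
χ² = 0.0049 + 0.0195 + 0.3038 = 0.3282 ≈ 0.328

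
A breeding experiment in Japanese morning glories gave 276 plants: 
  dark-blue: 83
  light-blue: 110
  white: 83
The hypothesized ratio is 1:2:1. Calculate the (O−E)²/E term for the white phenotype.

2.841

The 1:2:1 ratio has 4 parts, so with N = 276 the expected counts are:
  dark-blue: 276 × 1/4 = 69
  light-blue: 276 × 2/4 = 138
  white: 276 × 1/4 = 69
Contribution of white: (83 − 69)² / 69 = 2.8406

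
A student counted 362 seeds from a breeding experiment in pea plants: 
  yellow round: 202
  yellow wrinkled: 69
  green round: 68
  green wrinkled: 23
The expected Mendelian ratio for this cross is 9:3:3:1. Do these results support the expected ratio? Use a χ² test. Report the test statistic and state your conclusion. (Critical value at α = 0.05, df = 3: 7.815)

0.038; consistent

Total ratio parts = 16. Expected numbers out of 362:
  yellow round: 362 × 9/16 = 203.625
  yellow wrinkled: 362 × 3/16 = 67.875
  green round: 362 × 3/16 = 67.875
  green wrinkled: 362 × 1/16 = 22.625
χ² = Σ (O − E)² / E
  yellow round: (202 − 203.625)² / 203.625 = 0.0130
  yellow wrinkled: (69 − 67.875)² / 67.875 = 0.0186
  green round: (68 − 67.875)² / 67.875 = 0.0002
  green wrinkled: (23 − 22.625)² / 22.625 = 0.0062
χ² = 0.0130 + 0.0186 + 0.0002 + 0.0062 = 0.038
Degrees of freedom = 4 − 1 = 3; critical value at α = 0.05 is 7.815.
Since 0.038 < 7.815, we fail to reject the null hypothesis — the data are consistent with the 9:3:3:1 ratio.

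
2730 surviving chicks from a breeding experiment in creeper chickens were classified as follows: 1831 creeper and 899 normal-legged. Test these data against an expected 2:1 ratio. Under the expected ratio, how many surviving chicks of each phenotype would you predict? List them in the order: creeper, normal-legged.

The 2:1 ratio has 3 parts, so with N = 2730 the expected counts are:
  creeper: 2730 × 2/3 = 1820
  normal-legged: 2730 × 1/3 = 910

1820, 910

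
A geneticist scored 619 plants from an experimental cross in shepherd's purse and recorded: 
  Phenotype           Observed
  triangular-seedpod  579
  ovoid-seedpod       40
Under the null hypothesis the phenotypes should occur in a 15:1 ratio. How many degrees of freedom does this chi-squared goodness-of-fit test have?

1

A goodness-of-fit test with 2 phenotype classes has df = 2 − 1 = 1.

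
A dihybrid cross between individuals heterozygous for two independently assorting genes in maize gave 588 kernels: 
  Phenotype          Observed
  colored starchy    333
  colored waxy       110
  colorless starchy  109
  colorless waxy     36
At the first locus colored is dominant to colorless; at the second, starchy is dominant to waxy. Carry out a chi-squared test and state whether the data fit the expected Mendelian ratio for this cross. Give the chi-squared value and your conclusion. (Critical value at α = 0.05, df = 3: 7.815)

A dihybrid F₂ with independent assortment and complete dominance at both loci gives a 9:3:3:1 phenotypic ratio.
Expected counts for N = 588 under a 9:3:3:1 ratio (total parts = 16):
  colored starchy: 588 × 9/16 = 330.75
  colored waxy: 588 × 3/16 = 110.25
  colorless starchy: 588 × 3/16 = 110.25
  colorless waxy: 588 × 1/16 = 36.75
χ² = Σ (O − E)² / E
  colored starchy: (333 − 330.75)² / 330.75 = 0.0153
  colored waxy: (110 − 110.25)² / 110.25 = 0.0006
  colorless starchy: (109 − 110.25)² / 110.25 = 0.0142
  colorless waxy: (36 − 36.75)² / 36.75 = 0.0153
χ² = 0.0153 + 0.0006 + 0.0142 + 0.0153 = 0.0454 ≈ 0.045
Degrees of freedom = 4 − 1 = 3; critical value at α = 0.05 is 7.815.
Since 0.045 < 7.815, we fail to reject the null hypothesis — the data are consistent with the 9:3:3:1 ratio.

0.045; consistent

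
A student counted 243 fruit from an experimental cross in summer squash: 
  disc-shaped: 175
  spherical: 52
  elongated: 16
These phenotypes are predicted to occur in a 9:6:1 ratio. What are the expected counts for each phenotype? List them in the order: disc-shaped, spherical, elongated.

136.6875, 91.125, 15.1875

Expected counts for N = 243 under a 9:6:1 ratio (total parts = 16):
  disc-shaped: 243 × 9/16 = 136.6875
  spherical: 243 × 6/16 = 91.125
  elongated: 243 × 1/16 = 15.1875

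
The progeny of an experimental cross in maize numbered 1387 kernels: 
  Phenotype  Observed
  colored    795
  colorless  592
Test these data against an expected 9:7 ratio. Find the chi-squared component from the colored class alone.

Under the 9:7 hypothesis (Σ ratio = 16, N = 1387):
  colored: 1387 × 9/16 = 780.1875
  colorless: 1387 × 7/16 = 606.8125
Contribution of colored: (795 − 780.1875)² / 780.1875 = 0.2812

0.281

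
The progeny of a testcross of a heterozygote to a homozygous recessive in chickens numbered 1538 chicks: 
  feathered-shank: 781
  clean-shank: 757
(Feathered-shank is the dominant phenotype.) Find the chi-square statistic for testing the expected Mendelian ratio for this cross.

A testcross of a heterozygote (Aa × aa) gives a 1:1 phenotypic ratio.
Total ratio parts = 2. Expected numbers out of 1538:
  feathered-shank: 1538 × 1/2 = 769
  clean-shank: 1538 × 1/2 = 769
χ² = Σ (O − E)² / E
  feathered-shank: (781 − 769)² / 769 = 0.1873
  clean-shank: (757 − 769)² / 769 = 0.1873
χ² = 0.1873 + 0.1873 = 0.3746 ≈ 0.375

0.375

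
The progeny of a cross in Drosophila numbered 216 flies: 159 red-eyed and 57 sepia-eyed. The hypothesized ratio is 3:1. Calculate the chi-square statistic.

Total ratio parts = 4. Expected numbers out of 216:
  red-eyed: 216 × 3/4 = 162
  sepia-eyed: 216 × 1/4 = 54
χ² = Σ (O − E)² / E
  red-eyed: (159 − 162)² / 162 = 0.0556
  sepia-eyed: (57 − 54)² / 54 = 0.1667
χ² = 0.0556 + 0.1667 = 0.2223 ≈ 0.222

0.222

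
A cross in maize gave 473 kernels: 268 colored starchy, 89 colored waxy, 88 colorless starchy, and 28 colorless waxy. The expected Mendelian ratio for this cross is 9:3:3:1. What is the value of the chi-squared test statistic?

0.103

Expected counts for N = 473 under a 9:3:3:1 ratio (total parts = 16):
  colored starchy: 473 × 9/16 = 266.0625
  colored waxy: 473 × 3/16 = 88.6875
  colorless starchy: 473 × 3/16 = 88.6875
  colorless waxy: 473 × 1/16 = 29.5625
χ² = Σ (O − E)² / E
  colored starchy: (268 − 266.0625)² / 266.0625 = 0.0141
  colored waxy: (89 − 88.6875)² / 88.6875 = 0.0011
  colorless starchy: (88 − 88.6875)² / 88.6875 = 0.0053
  colorless waxy: (28 − 29.5625)² / 29.5625 = 0.0826
χ² = 0.0141 + 0.0011 + 0.0053 + 0.0826 = 0.1031 ≈ 0.103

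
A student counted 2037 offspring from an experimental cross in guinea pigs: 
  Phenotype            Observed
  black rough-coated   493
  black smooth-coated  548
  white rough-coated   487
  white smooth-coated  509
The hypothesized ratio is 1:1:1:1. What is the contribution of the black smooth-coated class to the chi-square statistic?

2.949

Total ratio parts = 4. Expected numbers out of 2037:
  black rough-coated: 2037 × 1/4 = 509.25
  black smooth-coated: 2037 × 1/4 = 509.25
  white rough-coated: 2037 × 1/4 = 509.25
  white smooth-coated: 2037 × 1/4 = 509.25
Contribution of black smooth-coated: (548 − 509.25)² / 509.25 = 2.9486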